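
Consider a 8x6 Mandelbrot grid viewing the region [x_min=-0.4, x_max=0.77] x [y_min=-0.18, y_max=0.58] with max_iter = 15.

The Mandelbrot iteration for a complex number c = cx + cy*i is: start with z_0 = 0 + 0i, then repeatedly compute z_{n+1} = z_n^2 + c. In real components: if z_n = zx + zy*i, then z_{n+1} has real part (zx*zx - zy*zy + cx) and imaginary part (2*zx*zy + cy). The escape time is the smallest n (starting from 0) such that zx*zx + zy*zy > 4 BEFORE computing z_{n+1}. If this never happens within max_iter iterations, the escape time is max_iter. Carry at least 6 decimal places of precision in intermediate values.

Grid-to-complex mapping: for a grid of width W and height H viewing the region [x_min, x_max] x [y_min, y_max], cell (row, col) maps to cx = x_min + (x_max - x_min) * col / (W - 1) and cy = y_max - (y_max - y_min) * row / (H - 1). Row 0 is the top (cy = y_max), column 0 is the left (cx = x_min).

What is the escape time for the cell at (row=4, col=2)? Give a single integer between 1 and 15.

Answer: 15

Derivation:
z_0 = 0 + 0i, c = -0.0657 + -0.0280i
Iter 1: z = -0.0657 + -0.0280i, |z|^2 = 0.0051
Iter 2: z = -0.0622 + -0.0243i, |z|^2 = 0.0045
Iter 3: z = -0.0624 + -0.0250i, |z|^2 = 0.0045
Iter 4: z = -0.0624 + -0.0249i, |z|^2 = 0.0045
Iter 5: z = -0.0624 + -0.0249i, |z|^2 = 0.0045
Iter 6: z = -0.0624 + -0.0249i, |z|^2 = 0.0045
Iter 7: z = -0.0624 + -0.0249i, |z|^2 = 0.0045
Iter 8: z = -0.0624 + -0.0249i, |z|^2 = 0.0045
Iter 9: z = -0.0624 + -0.0249i, |z|^2 = 0.0045
Iter 10: z = -0.0624 + -0.0249i, |z|^2 = 0.0045
Iter 11: z = -0.0624 + -0.0249i, |z|^2 = 0.0045
Iter 12: z = -0.0624 + -0.0249i, |z|^2 = 0.0045
Iter 13: z = -0.0624 + -0.0249i, |z|^2 = 0.0045
Iter 14: z = -0.0624 + -0.0249i, |z|^2 = 0.0045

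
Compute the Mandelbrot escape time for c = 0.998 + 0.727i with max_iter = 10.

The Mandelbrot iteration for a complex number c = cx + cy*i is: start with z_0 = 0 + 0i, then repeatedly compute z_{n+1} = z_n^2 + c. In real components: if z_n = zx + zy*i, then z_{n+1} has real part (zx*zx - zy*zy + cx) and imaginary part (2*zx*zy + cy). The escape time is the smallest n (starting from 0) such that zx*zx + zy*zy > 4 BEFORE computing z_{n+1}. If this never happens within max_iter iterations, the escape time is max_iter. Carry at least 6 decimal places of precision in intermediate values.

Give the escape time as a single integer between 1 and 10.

Answer: 2

Derivation:
z_0 = 0 + 0i, c = 0.9980 + 0.7270i
Iter 1: z = 0.9980 + 0.7270i, |z|^2 = 1.5245
Iter 2: z = 1.4655 + 2.1781i, |z|^2 = 6.8917
Escaped at iteration 2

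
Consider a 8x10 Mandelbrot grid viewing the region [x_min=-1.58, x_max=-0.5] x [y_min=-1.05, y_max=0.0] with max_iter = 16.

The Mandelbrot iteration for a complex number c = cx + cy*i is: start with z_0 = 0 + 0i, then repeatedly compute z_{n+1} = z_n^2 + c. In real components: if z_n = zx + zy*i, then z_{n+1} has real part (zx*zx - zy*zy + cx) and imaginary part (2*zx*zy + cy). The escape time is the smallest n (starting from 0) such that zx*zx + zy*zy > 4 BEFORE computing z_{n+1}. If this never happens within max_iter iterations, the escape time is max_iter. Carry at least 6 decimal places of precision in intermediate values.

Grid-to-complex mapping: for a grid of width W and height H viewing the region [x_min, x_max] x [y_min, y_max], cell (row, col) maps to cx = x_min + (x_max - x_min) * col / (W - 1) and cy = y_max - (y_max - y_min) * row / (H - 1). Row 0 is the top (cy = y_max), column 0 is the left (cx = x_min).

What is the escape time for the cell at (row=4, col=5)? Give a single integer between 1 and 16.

Answer: 6

Derivation:
z_0 = 0 + 0i, c = -0.8086 + -0.4667i
Iter 1: z = -0.8086 + -0.4667i, |z|^2 = 0.8716
Iter 2: z = -0.3726 + 0.2880i, |z|^2 = 0.2217
Iter 3: z = -0.7527 + -0.6813i, |z|^2 = 1.0307
Iter 4: z = -0.7061 + 0.5589i, |z|^2 = 0.8110
Iter 5: z = -0.6224 + -1.2560i, |z|^2 = 1.9649
Iter 6: z = -1.9987 + 1.0967i, |z|^2 = 5.1978
Escaped at iteration 6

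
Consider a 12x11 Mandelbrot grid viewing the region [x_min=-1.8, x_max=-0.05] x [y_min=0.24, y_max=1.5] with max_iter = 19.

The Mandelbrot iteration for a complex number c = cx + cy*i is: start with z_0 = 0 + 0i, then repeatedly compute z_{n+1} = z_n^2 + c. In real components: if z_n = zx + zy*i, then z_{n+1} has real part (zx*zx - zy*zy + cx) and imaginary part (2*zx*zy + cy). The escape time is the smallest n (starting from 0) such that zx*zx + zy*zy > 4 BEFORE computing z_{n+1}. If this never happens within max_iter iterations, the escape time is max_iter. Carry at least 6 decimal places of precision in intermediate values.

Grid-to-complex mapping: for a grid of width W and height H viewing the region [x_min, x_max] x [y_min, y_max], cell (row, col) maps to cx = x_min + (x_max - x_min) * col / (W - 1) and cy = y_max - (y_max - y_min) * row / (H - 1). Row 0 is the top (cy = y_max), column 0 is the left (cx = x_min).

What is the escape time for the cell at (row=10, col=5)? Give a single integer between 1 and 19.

z_0 = 0 + 0i, c = -1.0045 + 0.2400i
Iter 1: z = -1.0045 + 0.2400i, |z|^2 = 1.0667
Iter 2: z = -0.0530 + -0.2422i, |z|^2 = 0.0615
Iter 3: z = -1.0604 + 0.2657i, |z|^2 = 1.1950
Iter 4: z = 0.0493 + -0.3235i, |z|^2 = 0.1071
Iter 5: z = -1.1067 + 0.2081i, |z|^2 = 1.2682
Iter 6: z = 0.1770 + -0.2207i, |z|^2 = 0.0800
Iter 7: z = -1.0219 + 0.1619i, |z|^2 = 1.0705
Iter 8: z = 0.0135 + -0.0908i, |z|^2 = 0.0084
Iter 9: z = -1.0126 + 0.2375i, |z|^2 = 1.0818
Iter 10: z = -0.0356 + -0.2411i, |z|^2 = 0.0594
Iter 11: z = -1.0614 + 0.2572i, |z|^2 = 1.1927
Iter 12: z = 0.0559 + -0.3059i, |z|^2 = 0.0967
Iter 13: z = -1.0950 + 0.2058i, |z|^2 = 1.2414
Iter 14: z = 0.1521 + -0.2107i, |z|^2 = 0.0675
Iter 15: z = -1.0258 + 0.1759i, |z|^2 = 1.0832
Iter 16: z = 0.0168 + -0.1209i, |z|^2 = 0.0149
Iter 17: z = -1.0189 + 0.2359i, |z|^2 = 1.0938
Iter 18: z = -0.0221 + -0.2408i, |z|^2 = 0.0585

Answer: 19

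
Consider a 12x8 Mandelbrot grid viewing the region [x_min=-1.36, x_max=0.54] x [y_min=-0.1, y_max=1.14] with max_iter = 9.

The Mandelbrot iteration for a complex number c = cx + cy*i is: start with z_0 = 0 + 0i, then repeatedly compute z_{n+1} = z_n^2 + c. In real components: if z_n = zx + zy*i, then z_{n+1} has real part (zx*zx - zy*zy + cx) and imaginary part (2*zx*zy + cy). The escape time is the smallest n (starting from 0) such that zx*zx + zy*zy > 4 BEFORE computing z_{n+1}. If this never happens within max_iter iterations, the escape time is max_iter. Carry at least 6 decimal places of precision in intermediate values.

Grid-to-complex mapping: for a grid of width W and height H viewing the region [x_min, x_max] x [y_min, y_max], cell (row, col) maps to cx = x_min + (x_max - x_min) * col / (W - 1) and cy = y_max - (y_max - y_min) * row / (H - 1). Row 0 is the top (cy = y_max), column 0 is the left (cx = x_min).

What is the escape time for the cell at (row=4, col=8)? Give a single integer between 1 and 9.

z_0 = 0 + 0i, c = 0.0218 + 0.4314i
Iter 1: z = 0.0218 + 0.4314i, |z|^2 = 0.1866
Iter 2: z = -0.1638 + 0.4503i, |z|^2 = 0.2296
Iter 3: z = -0.1541 + 0.2839i, |z|^2 = 0.1043
Iter 4: z = -0.0350 + 0.3440i, |z|^2 = 0.1195
Iter 5: z = -0.0953 + 0.4073i, |z|^2 = 0.1750
Iter 6: z = -0.1350 + 0.3538i, |z|^2 = 0.1434
Iter 7: z = -0.0851 + 0.3359i, |z|^2 = 0.1201
Iter 8: z = -0.0837 + 0.3742i, |z|^2 = 0.1471

Answer: 9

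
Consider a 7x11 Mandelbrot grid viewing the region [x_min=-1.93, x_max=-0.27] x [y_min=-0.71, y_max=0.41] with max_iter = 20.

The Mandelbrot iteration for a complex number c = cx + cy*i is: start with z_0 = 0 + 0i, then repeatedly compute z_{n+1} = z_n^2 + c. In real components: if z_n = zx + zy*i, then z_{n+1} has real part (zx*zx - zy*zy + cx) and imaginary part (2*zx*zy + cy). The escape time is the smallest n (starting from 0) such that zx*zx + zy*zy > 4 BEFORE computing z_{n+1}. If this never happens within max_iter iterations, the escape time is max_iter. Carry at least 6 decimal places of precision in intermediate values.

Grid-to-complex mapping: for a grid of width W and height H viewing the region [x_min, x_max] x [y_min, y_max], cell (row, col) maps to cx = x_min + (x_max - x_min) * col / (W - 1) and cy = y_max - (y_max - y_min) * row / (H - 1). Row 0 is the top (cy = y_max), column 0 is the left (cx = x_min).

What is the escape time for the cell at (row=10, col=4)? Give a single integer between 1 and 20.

Answer: 4

Derivation:
z_0 = 0 + 0i, c = -0.8233 + -0.7100i
Iter 1: z = -0.8233 + -0.7100i, |z|^2 = 1.1820
Iter 2: z = -0.6496 + 0.4591i, |z|^2 = 0.6327
Iter 3: z = -0.6122 + -1.3065i, |z|^2 = 2.0817
Iter 4: z = -2.1554 + 0.8897i, |z|^2 = 5.4372
Escaped at iteration 4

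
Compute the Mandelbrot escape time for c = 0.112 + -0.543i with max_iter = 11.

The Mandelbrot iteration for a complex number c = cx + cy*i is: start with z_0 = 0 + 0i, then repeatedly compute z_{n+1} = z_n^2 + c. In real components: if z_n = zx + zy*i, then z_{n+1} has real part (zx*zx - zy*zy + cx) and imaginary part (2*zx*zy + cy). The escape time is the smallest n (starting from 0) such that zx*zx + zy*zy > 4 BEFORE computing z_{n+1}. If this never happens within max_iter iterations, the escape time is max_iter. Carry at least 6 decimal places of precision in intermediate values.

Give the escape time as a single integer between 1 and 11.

z_0 = 0 + 0i, c = 0.1120 + -0.5430i
Iter 1: z = 0.1120 + -0.5430i, |z|^2 = 0.3074
Iter 2: z = -0.1703 + -0.6646i, |z|^2 = 0.4707
Iter 3: z = -0.3007 + -0.3166i, |z|^2 = 0.1907
Iter 4: z = 0.1022 + -0.3526i, |z|^2 = 0.1347
Iter 5: z = -0.0019 + -0.6151i, |z|^2 = 0.3783
Iter 6: z = -0.2663 + -0.5407i, |z|^2 = 0.3633
Iter 7: z = -0.1095 + -0.2550i, |z|^2 = 0.0770
Iter 8: z = 0.0589 + -0.4872i, |z|^2 = 0.2408
Iter 9: z = -0.1219 + -0.6004i, |z|^2 = 0.3754
Iter 10: z = -0.2337 + -0.3967i, |z|^2 = 0.2119

Answer: 11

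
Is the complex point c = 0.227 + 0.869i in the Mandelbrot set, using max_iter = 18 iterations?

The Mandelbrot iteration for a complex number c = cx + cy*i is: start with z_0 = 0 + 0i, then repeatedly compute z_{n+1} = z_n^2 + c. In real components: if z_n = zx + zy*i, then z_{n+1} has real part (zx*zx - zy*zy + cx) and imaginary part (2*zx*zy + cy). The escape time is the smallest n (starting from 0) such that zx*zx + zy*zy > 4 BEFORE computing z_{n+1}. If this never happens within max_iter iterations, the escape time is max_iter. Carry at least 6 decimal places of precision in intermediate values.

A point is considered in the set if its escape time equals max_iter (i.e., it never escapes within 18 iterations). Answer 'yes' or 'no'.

Answer: no

Derivation:
z_0 = 0 + 0i, c = 0.2270 + 0.8690i
Iter 1: z = 0.2270 + 0.8690i, |z|^2 = 0.8067
Iter 2: z = -0.4766 + 1.2635i, |z|^2 = 1.8237
Iter 3: z = -1.1423 + -0.3355i, |z|^2 = 1.4174
Iter 4: z = 1.4194 + 1.6354i, |z|^2 = 4.6892
Escaped at iteration 4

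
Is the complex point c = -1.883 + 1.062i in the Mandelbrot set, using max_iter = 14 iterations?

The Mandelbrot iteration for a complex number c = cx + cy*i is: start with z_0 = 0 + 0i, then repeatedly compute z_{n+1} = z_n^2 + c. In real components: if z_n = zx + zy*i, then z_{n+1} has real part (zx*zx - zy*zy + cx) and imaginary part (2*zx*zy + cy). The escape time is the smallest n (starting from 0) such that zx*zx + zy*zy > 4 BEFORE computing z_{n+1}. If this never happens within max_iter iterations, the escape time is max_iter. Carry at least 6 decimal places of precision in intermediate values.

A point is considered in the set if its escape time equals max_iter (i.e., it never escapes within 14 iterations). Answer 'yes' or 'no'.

z_0 = 0 + 0i, c = -1.8830 + 1.0620i
Iter 1: z = -1.8830 + 1.0620i, |z|^2 = 4.6735
Escaped at iteration 1

Answer: no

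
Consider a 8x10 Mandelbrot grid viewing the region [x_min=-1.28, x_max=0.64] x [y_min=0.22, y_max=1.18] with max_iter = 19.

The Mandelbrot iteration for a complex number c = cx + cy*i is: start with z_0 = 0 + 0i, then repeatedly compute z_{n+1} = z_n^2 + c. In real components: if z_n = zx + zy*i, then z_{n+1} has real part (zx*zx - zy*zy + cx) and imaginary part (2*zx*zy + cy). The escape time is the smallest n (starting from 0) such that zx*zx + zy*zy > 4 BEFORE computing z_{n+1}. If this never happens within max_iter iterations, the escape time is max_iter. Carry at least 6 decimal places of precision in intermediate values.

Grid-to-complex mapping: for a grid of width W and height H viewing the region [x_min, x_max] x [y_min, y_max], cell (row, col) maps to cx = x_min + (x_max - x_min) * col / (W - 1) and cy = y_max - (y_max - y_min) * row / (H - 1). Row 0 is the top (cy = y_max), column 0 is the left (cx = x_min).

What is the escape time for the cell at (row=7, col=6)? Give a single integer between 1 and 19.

Answer: 11

Derivation:
z_0 = 0 + 0i, c = 0.3657 + 0.4333i
Iter 1: z = 0.3657 + 0.4333i, |z|^2 = 0.3215
Iter 2: z = 0.3117 + 0.7503i, |z|^2 = 0.6601
Iter 3: z = -0.1001 + 0.9010i, |z|^2 = 0.8219
Iter 4: z = -0.4361 + 0.2530i, |z|^2 = 0.2542
Iter 5: z = 0.4919 + 0.2126i, |z|^2 = 0.2872
Iter 6: z = 0.5625 + 0.6425i, |z|^2 = 0.7292
Iter 7: z = 0.2692 + 1.1562i, |z|^2 = 1.4092
Iter 8: z = -0.8985 + 1.0559i, |z|^2 = 1.9223
Iter 9: z = 0.0581 + -1.4642i, |z|^2 = 2.1472
Iter 10: z = -1.7748 + 0.2632i, |z|^2 = 3.2191
Iter 11: z = 3.4463 + -0.5008i, |z|^2 = 12.1275
Escaped at iteration 11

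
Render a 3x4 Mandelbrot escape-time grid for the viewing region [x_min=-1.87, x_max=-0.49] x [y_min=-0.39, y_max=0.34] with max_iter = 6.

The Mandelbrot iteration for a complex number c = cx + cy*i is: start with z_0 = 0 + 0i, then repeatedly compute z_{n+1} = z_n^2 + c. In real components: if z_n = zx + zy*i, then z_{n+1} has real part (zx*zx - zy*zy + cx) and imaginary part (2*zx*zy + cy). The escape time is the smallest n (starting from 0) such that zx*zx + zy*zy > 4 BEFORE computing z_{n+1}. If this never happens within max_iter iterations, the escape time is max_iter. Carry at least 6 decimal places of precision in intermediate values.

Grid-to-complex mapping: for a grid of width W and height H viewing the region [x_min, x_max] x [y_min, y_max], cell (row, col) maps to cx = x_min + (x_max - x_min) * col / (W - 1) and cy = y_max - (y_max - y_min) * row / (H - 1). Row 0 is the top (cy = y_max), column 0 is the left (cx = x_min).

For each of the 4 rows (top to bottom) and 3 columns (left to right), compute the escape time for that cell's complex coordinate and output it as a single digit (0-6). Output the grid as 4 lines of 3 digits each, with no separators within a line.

(row=0, col=0): c = -1.8700 + 0.3400i → escape time 3
(row=0, col=1): c = -1.1800 + 0.3400i → escape time 6
(row=0, col=2): c = -0.4900 + 0.3400i → escape time 6
(row=1, col=0): c = -1.8700 + 0.0967i → escape time 4
(row=1, col=1): c = -1.1800 + 0.0967i → escape time 6
(row=1, col=2): c = -0.4900 + 0.0967i → escape time 6
(row=2, col=0): c = -1.8700 + -0.1467i → escape time 4
(row=2, col=1): c = -1.1800 + -0.1467i → escape time 6
(row=2, col=2): c = -0.4900 + -0.1467i → escape time 6
(row=3, col=0): c = -1.8700 + -0.3900i → escape time 3
(row=3, col=1): c = -1.1800 + -0.3900i → escape time 6
(row=3, col=2): c = -0.4900 + -0.3900i → escape time 6

Answer: 366
466
466
366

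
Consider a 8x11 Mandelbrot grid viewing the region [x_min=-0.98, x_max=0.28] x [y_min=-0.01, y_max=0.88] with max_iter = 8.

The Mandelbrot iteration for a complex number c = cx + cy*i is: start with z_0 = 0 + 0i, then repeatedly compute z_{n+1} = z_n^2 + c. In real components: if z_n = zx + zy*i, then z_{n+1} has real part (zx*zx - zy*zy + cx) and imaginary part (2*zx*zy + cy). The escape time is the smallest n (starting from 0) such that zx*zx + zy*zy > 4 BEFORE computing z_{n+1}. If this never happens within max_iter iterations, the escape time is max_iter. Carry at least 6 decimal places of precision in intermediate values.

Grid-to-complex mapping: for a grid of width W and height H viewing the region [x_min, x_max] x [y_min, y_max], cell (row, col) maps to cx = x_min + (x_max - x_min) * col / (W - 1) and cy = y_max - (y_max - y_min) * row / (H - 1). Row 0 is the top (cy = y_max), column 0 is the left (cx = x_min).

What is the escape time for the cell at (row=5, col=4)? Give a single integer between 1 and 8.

Answer: 8

Derivation:
z_0 = 0 + 0i, c = -0.2600 + 0.4350i
Iter 1: z = -0.2600 + 0.4350i, |z|^2 = 0.2568
Iter 2: z = -0.3816 + 0.2088i, |z|^2 = 0.1892
Iter 3: z = -0.1580 + 0.2756i, |z|^2 = 0.1009
Iter 4: z = -0.3110 + 0.3479i, |z|^2 = 0.2178
Iter 5: z = -0.2843 + 0.2186i, |z|^2 = 0.1286
Iter 6: z = -0.2269 + 0.3107i, |z|^2 = 0.1480
Iter 7: z = -0.3050 + 0.2940i, |z|^2 = 0.1795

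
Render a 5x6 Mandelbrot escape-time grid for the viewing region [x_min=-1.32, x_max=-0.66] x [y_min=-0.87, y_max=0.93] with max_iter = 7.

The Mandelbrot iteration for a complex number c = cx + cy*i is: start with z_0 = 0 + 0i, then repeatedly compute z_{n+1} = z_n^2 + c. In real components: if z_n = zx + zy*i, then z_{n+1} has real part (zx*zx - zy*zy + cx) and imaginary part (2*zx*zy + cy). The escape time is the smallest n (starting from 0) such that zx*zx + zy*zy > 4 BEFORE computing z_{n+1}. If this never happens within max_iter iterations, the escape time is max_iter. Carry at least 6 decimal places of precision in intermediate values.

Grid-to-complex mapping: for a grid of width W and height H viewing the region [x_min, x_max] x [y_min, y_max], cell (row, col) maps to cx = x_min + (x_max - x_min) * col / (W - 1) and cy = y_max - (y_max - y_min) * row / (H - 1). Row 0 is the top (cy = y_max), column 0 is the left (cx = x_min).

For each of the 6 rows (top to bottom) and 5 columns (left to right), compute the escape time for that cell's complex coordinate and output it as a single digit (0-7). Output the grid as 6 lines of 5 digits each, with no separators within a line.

Answer: 33334
34557
77777
77777
35567
33344

Derivation:
(row=0, col=0): c = -1.3200 + 0.9300i → escape time 3
(row=0, col=1): c = -1.1550 + 0.9300i → escape time 3
(row=0, col=2): c = -0.9900 + 0.9300i → escape time 3
(row=0, col=3): c = -0.8250 + 0.9300i → escape time 3
(row=0, col=4): c = -0.6600 + 0.9300i → escape time 4
(row=1, col=0): c = -1.3200 + 0.5700i → escape time 3
(row=1, col=1): c = -1.1550 + 0.5700i → escape time 4
(row=1, col=2): c = -0.9900 + 0.5700i → escape time 5
(row=1, col=3): c = -0.8250 + 0.5700i → escape time 5
(row=1, col=4): c = -0.6600 + 0.5700i → escape time 7
(row=2, col=0): c = -1.3200 + 0.2100i → escape time 7
(row=2, col=1): c = -1.1550 + 0.2100i → escape time 7
(row=2, col=2): c = -0.9900 + 0.2100i → escape time 7
(row=2, col=3): c = -0.8250 + 0.2100i → escape time 7
(row=2, col=4): c = -0.6600 + 0.2100i → escape time 7
(row=3, col=0): c = -1.3200 + -0.1500i → escape time 7
(row=3, col=1): c = -1.1550 + -0.1500i → escape time 7
(row=3, col=2): c = -0.9900 + -0.1500i → escape time 7
(row=3, col=3): c = -0.8250 + -0.1500i → escape time 7
(row=3, col=4): c = -0.6600 + -0.1500i → escape time 7
(row=4, col=0): c = -1.3200 + -0.5100i → escape time 3
(row=4, col=1): c = -1.1550 + -0.5100i → escape time 5
(row=4, col=2): c = -0.9900 + -0.5100i → escape time 5
(row=4, col=3): c = -0.8250 + -0.5100i → escape time 6
(row=4, col=4): c = -0.6600 + -0.5100i → escape time 7
(row=5, col=0): c = -1.3200 + -0.8700i → escape time 3
(row=5, col=1): c = -1.1550 + -0.8700i → escape time 3
(row=5, col=2): c = -0.9900 + -0.8700i → escape time 3
(row=5, col=3): c = -0.8250 + -0.8700i → escape time 4
(row=5, col=4): c = -0.6600 + -0.8700i → escape time 4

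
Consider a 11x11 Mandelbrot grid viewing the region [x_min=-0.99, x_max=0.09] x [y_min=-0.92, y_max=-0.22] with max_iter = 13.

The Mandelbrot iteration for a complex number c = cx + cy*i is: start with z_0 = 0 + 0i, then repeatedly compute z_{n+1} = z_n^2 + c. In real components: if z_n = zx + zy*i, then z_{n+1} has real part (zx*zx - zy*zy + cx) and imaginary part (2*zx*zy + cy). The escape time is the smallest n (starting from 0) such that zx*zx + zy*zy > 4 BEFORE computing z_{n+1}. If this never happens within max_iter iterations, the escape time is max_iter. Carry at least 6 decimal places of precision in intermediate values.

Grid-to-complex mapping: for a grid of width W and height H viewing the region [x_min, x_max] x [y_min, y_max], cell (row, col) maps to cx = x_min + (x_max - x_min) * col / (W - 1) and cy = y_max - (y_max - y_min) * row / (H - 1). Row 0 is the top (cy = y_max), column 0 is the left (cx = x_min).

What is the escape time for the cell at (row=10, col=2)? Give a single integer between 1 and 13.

Answer: 4

Derivation:
z_0 = 0 + 0i, c = -0.7740 + -0.9200i
Iter 1: z = -0.7740 + -0.9200i, |z|^2 = 1.4455
Iter 2: z = -1.0213 + 0.5042i, |z|^2 = 1.2973
Iter 3: z = 0.0149 + -1.9498i, |z|^2 = 3.8020
Iter 4: z = -4.5756 + -0.9782i, |z|^2 = 21.8928
Escaped at iteration 4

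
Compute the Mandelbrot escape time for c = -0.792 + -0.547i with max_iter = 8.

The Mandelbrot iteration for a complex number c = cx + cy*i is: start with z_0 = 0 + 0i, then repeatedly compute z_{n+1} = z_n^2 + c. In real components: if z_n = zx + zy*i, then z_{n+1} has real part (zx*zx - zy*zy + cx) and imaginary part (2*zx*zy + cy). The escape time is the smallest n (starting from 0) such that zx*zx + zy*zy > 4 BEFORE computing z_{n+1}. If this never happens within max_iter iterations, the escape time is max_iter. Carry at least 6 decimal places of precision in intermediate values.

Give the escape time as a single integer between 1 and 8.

Answer: 6

Derivation:
z_0 = 0 + 0i, c = -0.7920 + -0.5470i
Iter 1: z = -0.7920 + -0.5470i, |z|^2 = 0.9265
Iter 2: z = -0.4639 + 0.3194i, |z|^2 = 0.3173
Iter 3: z = -0.6788 + -0.8434i, |z|^2 = 1.1721
Iter 4: z = -1.0426 + 0.5980i, |z|^2 = 1.4446
Iter 5: z = -0.0627 + -1.7940i, |z|^2 = 3.2222
Iter 6: z = -4.0064 + -0.3221i, |z|^2 = 16.1547
Escaped at iteration 6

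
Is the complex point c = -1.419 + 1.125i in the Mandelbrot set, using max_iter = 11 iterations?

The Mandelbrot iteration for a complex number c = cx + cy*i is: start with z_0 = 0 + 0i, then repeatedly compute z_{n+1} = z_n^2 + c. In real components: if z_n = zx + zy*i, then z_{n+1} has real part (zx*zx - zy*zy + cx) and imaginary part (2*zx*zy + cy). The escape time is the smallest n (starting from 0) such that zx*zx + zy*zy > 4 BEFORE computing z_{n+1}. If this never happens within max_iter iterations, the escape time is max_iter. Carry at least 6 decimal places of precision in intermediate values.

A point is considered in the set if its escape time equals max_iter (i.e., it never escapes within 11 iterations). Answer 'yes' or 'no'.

z_0 = 0 + 0i, c = -1.4190 + 1.1250i
Iter 1: z = -1.4190 + 1.1250i, |z|^2 = 3.2792
Iter 2: z = -0.6711 + -2.0678i, |z|^2 = 4.7259
Escaped at iteration 2

Answer: no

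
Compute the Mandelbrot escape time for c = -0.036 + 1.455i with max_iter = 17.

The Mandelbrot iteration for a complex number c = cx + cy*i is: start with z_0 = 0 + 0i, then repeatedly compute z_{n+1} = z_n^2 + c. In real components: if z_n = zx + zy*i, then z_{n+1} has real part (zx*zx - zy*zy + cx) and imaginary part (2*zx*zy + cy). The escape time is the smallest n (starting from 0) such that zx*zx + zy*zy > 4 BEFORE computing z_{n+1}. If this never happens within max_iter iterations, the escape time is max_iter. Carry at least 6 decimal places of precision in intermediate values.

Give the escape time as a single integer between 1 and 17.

z_0 = 0 + 0i, c = -0.0360 + 1.4550i
Iter 1: z = -0.0360 + 1.4550i, |z|^2 = 2.1183
Iter 2: z = -2.1517 + 1.3502i, |z|^2 = 6.4531
Escaped at iteration 2

Answer: 2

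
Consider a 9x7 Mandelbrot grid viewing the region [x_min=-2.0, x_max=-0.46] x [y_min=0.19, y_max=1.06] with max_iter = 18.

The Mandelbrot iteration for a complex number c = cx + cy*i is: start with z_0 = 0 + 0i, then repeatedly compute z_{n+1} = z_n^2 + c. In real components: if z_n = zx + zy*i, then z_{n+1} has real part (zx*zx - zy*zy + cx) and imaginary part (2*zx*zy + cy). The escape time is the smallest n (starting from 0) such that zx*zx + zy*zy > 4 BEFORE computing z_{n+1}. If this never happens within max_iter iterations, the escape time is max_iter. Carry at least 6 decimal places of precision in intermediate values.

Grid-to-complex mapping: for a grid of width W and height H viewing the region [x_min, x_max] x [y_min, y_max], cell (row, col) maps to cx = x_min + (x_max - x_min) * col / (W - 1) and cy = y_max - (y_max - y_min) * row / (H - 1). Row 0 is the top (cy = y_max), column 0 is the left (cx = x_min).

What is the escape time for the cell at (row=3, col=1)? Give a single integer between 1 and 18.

z_0 = 0 + 0i, c = -1.8075 + 0.6250i
Iter 1: z = -1.8075 + 0.6250i, |z|^2 = 3.6577
Iter 2: z = 1.0689 + -1.6344i, |z|^2 = 3.8138
Iter 3: z = -3.3361 + -2.8691i, |z|^2 = 19.3609
Escaped at iteration 3

Answer: 3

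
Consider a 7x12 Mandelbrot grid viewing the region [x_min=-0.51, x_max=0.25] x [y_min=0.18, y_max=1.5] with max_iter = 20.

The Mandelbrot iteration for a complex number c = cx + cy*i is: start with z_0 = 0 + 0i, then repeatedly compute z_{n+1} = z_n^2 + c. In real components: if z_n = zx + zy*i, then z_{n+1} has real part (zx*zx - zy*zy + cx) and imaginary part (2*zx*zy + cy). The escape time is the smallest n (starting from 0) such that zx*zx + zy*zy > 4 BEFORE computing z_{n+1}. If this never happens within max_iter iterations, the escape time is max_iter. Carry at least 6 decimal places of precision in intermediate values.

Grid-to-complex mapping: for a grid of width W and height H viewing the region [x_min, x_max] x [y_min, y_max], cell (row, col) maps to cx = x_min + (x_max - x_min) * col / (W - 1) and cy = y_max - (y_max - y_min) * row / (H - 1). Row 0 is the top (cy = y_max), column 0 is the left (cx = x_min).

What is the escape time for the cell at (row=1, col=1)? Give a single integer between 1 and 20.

z_0 = 0 + 0i, c = -0.3833 + 1.3800i
Iter 1: z = -0.3833 + 1.3800i, |z|^2 = 2.0513
Iter 2: z = -2.1408 + 0.3220i, |z|^2 = 4.6867
Escaped at iteration 2

Answer: 2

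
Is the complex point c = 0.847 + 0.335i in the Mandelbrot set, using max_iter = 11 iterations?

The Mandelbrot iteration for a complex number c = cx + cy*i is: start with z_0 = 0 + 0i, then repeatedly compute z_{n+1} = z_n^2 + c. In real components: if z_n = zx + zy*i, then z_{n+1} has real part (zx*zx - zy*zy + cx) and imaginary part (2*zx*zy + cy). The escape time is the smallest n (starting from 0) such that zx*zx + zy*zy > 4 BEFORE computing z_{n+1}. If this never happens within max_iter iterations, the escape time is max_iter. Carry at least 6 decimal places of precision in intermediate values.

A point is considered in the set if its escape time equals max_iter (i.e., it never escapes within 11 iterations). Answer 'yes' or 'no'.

z_0 = 0 + 0i, c = 0.8470 + 0.3350i
Iter 1: z = 0.8470 + 0.3350i, |z|^2 = 0.8296
Iter 2: z = 1.4522 + 0.9025i, |z|^2 = 2.9233
Iter 3: z = 2.1414 + 2.9562i, |z|^2 = 13.3243
Escaped at iteration 3

Answer: no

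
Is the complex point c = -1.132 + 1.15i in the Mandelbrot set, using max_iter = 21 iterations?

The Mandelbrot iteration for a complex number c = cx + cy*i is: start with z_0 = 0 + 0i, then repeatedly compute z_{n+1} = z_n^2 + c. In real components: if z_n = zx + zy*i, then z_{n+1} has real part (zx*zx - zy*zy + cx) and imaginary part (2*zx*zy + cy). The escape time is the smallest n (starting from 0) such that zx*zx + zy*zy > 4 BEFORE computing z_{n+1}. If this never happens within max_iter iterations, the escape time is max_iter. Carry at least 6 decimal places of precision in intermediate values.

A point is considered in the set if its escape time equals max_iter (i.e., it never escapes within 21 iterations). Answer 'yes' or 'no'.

z_0 = 0 + 0i, c = -1.1320 + 1.1500i
Iter 1: z = -1.1320 + 1.1500i, |z|^2 = 2.6039
Iter 2: z = -1.1731 + -1.4536i, |z|^2 = 3.4891
Iter 3: z = -1.8688 + 4.5604i, |z|^2 = 24.2895
Escaped at iteration 3

Answer: no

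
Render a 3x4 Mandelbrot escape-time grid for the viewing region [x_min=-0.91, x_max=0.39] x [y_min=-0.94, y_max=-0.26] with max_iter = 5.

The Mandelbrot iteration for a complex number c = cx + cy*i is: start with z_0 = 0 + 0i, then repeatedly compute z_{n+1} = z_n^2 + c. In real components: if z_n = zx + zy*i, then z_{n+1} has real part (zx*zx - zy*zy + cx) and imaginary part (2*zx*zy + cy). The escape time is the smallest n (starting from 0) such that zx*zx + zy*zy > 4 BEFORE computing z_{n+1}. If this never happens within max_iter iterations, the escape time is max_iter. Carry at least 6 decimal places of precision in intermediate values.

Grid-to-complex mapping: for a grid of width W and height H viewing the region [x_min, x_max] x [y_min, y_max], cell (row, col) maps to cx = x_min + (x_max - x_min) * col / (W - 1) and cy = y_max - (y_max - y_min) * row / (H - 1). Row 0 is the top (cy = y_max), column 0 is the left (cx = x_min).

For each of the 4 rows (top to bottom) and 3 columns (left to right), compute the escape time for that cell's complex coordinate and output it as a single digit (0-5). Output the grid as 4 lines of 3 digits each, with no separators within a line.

(row=0, col=0): c = -0.9100 + -0.2600i → escape time 5
(row=0, col=1): c = -0.2600 + -0.2600i → escape time 5
(row=0, col=2): c = 0.3900 + -0.2600i → escape time 5
(row=1, col=0): c = -0.9100 + -0.4867i → escape time 5
(row=1, col=1): c = -0.2600 + -0.4867i → escape time 5
(row=1, col=2): c = 0.3900 + -0.4867i → escape time 5
(row=2, col=0): c = -0.9100 + -0.7133i → escape time 4
(row=2, col=1): c = -0.2600 + -0.7133i → escape time 5
(row=2, col=2): c = 0.3900 + -0.7133i → escape time 5
(row=3, col=0): c = -0.9100 + -0.9400i → escape time 3
(row=3, col=1): c = -0.2600 + -0.9400i → escape time 5
(row=3, col=2): c = 0.3900 + -0.9400i → escape time 3

Answer: 555
555
455
353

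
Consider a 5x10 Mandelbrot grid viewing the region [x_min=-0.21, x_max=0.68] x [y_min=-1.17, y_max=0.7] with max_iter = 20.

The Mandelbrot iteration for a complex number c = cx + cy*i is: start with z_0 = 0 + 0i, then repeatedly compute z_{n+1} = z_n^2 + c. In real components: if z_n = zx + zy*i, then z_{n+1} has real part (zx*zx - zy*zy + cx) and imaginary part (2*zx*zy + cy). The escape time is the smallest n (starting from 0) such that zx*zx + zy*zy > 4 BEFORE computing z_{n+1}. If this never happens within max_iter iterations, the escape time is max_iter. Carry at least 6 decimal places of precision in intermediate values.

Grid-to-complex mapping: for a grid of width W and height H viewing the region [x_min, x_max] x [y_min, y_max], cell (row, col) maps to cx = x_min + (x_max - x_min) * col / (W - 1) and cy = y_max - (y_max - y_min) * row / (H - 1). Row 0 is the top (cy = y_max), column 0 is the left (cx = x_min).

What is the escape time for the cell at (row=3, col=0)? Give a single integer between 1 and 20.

z_0 = 0 + 0i, c = -0.2100 + 0.0767i
Iter 1: z = -0.2100 + 0.0767i, |z|^2 = 0.0500
Iter 2: z = -0.1718 + 0.0445i, |z|^2 = 0.0315
Iter 3: z = -0.1825 + 0.0614i, |z|^2 = 0.0371
Iter 4: z = -0.1805 + 0.0543i, |z|^2 = 0.0355
Iter 5: z = -0.1804 + 0.0571i, |z|^2 = 0.0358
Iter 6: z = -0.1807 + 0.0561i, |z|^2 = 0.0358
Iter 7: z = -0.1805 + 0.0564i, |z|^2 = 0.0358
Iter 8: z = -0.1806 + 0.0563i, |z|^2 = 0.0358
Iter 9: z = -0.1806 + 0.0563i, |z|^2 = 0.0358
Iter 10: z = -0.1806 + 0.0563i, |z|^2 = 0.0358
Iter 11: z = -0.1806 + 0.0563i, |z|^2 = 0.0358
Iter 12: z = -0.1806 + 0.0563i, |z|^2 = 0.0358
Iter 13: z = -0.1806 + 0.0563i, |z|^2 = 0.0358
Iter 14: z = -0.1806 + 0.0563i, |z|^2 = 0.0358
Iter 15: z = -0.1806 + 0.0563i, |z|^2 = 0.0358
Iter 16: z = -0.1806 + 0.0563i, |z|^2 = 0.0358
Iter 17: z = -0.1806 + 0.0563i, |z|^2 = 0.0358
Iter 18: z = -0.1806 + 0.0563i, |z|^2 = 0.0358
Iter 19: z = -0.1806 + 0.0563i, |z|^2 = 0.0358

Answer: 20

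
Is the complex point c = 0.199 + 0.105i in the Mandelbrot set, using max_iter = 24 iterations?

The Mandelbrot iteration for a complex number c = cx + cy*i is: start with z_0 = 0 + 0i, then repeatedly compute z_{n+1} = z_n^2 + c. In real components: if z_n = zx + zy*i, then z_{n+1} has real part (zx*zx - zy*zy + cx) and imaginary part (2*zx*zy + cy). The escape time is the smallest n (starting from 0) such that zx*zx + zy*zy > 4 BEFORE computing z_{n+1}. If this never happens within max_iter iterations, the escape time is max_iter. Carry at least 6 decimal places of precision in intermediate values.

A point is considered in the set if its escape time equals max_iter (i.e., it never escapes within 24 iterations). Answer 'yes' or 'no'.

Answer: yes

Derivation:
z_0 = 0 + 0i, c = 0.1990 + 0.1050i
Iter 1: z = 0.1990 + 0.1050i, |z|^2 = 0.0506
Iter 2: z = 0.2276 + 0.1468i, |z|^2 = 0.0733
Iter 3: z = 0.2292 + 0.1718i, |z|^2 = 0.0821
Iter 4: z = 0.2220 + 0.1838i, |z|^2 = 0.0831
Iter 5: z = 0.2145 + 0.1866i, |z|^2 = 0.0808
Iter 6: z = 0.2102 + 0.1851i, |z|^2 = 0.0784
Iter 7: z = 0.2089 + 0.1828i, |z|^2 = 0.0771
Iter 8: z = 0.2092 + 0.1814i, |z|^2 = 0.0767
Iter 9: z = 0.2099 + 0.1809i, |z|^2 = 0.0768
Iter 10: z = 0.2103 + 0.1809i, |z|^2 = 0.0770
Iter 11: z = 0.2105 + 0.1811i, |z|^2 = 0.0771
Iter 12: z = 0.2105 + 0.1812i, |z|^2 = 0.0772
Iter 13: z = 0.2105 + 0.1813i, |z|^2 = 0.0772
Iter 14: z = 0.2104 + 0.1813i, |z|^2 = 0.0772
Iter 15: z = 0.2104 + 0.1813i, |z|^2 = 0.0771
Iter 16: z = 0.2104 + 0.1813i, |z|^2 = 0.0771
Iter 17: z = 0.2104 + 0.1813i, |z|^2 = 0.0771
Iter 18: z = 0.2104 + 0.1813i, |z|^2 = 0.0771
Iter 19: z = 0.2104 + 0.1813i, |z|^2 = 0.0771
Iter 20: z = 0.2104 + 0.1813i, |z|^2 = 0.0771
Iter 21: z = 0.2104 + 0.1813i, |z|^2 = 0.0771
Iter 22: z = 0.2104 + 0.1813i, |z|^2 = 0.0771
Iter 23: z = 0.2104 + 0.1813i, |z|^2 = 0.0771
Did not escape in 24 iterations → in set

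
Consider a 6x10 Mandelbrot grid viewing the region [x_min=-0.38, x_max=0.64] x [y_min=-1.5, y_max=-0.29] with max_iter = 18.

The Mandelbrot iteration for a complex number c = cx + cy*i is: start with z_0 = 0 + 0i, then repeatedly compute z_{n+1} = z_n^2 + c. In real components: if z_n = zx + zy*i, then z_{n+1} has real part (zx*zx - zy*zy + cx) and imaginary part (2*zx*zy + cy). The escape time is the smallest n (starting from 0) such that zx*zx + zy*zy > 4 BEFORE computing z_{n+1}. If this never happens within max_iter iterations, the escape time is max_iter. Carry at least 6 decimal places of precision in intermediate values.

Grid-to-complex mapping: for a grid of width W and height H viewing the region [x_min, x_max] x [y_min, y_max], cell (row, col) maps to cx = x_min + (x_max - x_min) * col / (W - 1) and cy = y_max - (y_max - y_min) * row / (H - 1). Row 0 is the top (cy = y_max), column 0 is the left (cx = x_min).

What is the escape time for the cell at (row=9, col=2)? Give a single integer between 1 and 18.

z_0 = 0 + 0i, c = 0.0280 + -1.5000i
Iter 1: z = 0.0280 + -1.5000i, |z|^2 = 2.2508
Iter 2: z = -2.2212 + -1.5840i, |z|^2 = 7.4429
Escaped at iteration 2

Answer: 2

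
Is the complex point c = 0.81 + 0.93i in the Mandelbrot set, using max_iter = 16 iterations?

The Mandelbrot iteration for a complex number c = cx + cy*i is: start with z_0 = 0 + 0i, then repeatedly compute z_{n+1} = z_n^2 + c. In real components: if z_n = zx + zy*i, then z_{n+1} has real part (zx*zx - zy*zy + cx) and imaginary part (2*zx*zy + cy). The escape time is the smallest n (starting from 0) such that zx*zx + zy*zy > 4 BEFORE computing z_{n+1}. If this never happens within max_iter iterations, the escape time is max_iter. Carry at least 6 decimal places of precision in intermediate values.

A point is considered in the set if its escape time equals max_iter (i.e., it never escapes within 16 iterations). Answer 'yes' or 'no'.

Answer: no

Derivation:
z_0 = 0 + 0i, c = 0.8100 + 0.9300i
Iter 1: z = 0.8100 + 0.9300i, |z|^2 = 1.5210
Iter 2: z = 0.6012 + 2.4366i, |z|^2 = 6.2985
Escaped at iteration 2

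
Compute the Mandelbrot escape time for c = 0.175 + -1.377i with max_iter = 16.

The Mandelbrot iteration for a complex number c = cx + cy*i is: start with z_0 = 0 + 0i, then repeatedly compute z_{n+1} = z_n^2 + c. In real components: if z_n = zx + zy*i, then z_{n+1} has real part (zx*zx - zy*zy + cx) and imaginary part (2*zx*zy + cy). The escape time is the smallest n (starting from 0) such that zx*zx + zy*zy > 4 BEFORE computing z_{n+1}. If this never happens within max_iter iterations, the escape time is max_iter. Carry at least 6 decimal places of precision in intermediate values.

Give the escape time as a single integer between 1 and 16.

z_0 = 0 + 0i, c = 0.1750 + -1.3770i
Iter 1: z = 0.1750 + -1.3770i, |z|^2 = 1.9268
Iter 2: z = -1.6905 + -1.8590i, |z|^2 = 6.3135
Escaped at iteration 2

Answer: 2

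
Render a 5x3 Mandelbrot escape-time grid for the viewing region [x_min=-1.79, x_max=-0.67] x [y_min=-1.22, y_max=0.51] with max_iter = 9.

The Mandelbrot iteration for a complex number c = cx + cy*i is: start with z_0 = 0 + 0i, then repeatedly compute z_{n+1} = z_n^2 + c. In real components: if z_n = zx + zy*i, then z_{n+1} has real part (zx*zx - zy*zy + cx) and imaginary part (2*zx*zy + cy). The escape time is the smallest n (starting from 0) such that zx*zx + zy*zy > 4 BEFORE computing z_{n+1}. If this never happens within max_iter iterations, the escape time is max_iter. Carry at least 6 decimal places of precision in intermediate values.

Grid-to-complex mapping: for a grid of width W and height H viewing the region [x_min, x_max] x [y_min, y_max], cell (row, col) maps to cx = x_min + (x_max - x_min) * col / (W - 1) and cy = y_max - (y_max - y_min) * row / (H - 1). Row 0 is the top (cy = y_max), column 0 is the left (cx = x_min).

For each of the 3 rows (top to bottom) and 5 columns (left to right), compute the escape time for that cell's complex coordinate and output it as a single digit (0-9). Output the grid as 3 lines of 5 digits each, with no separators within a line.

(row=0, col=0): c = -1.7900 + 0.5100i → escape time 3
(row=0, col=1): c = -1.5100 + 0.5100i → escape time 3
(row=0, col=2): c = -1.2300 + 0.5100i → escape time 4
(row=0, col=3): c = -0.9500 + 0.5100i → escape time 5
(row=0, col=4): c = -0.6700 + 0.5100i → escape time 8
(row=1, col=0): c = -1.7900 + -0.3550i → escape time 3
(row=1, col=1): c = -1.5100 + -0.3550i → escape time 4
(row=1, col=2): c = -1.2300 + -0.3550i → escape time 9
(row=1, col=3): c = -0.9500 + -0.3550i → escape time 8
(row=1, col=4): c = -0.6700 + -0.3550i → escape time 9
(row=2, col=0): c = -1.7900 + -1.2200i → escape time 1
(row=2, col=1): c = -1.5100 + -1.2200i → escape time 2
(row=2, col=2): c = -1.2300 + -1.2200i → escape time 2
(row=2, col=3): c = -0.9500 + -1.2200i → escape time 3
(row=2, col=4): c = -0.6700 + -1.2200i → escape time 3

Answer: 33458
34989
12233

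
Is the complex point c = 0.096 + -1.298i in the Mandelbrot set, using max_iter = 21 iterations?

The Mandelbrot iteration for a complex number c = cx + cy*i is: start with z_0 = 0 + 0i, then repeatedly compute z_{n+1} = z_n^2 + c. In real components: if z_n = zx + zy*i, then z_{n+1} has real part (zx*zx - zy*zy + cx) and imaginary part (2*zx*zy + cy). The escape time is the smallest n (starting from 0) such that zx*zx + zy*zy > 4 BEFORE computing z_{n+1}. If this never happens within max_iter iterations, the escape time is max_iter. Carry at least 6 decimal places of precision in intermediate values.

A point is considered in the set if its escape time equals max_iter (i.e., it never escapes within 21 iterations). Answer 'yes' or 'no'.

z_0 = 0 + 0i, c = 0.0960 + -1.2980i
Iter 1: z = 0.0960 + -1.2980i, |z|^2 = 1.6940
Iter 2: z = -1.5796 + -1.5472i, |z|^2 = 4.8890
Escaped at iteration 2

Answer: no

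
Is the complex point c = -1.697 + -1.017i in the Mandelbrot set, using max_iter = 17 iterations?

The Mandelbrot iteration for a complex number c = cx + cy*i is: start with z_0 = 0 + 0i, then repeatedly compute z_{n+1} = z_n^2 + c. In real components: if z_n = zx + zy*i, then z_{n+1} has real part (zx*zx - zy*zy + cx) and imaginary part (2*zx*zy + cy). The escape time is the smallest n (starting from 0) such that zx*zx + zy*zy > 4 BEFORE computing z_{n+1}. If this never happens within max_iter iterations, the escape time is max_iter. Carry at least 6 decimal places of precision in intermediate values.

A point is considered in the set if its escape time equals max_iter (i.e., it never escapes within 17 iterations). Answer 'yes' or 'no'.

z_0 = 0 + 0i, c = -1.6970 + -1.0170i
Iter 1: z = -1.6970 + -1.0170i, |z|^2 = 3.9141
Iter 2: z = 0.1485 + 2.4347i, |z|^2 = 5.9498
Escaped at iteration 2

Answer: no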